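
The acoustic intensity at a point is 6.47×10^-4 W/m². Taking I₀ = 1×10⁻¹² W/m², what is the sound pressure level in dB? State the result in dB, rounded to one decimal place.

88.1 dB

Dividing by I₀ shifts the exponent by 12: I/I₀ = 6.47×10^8.
L = 10·(0.8109 + 8) = 88.11 dB.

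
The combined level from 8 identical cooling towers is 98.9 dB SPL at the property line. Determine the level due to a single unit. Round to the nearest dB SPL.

For N identical incoherent sources L_total = L₁ + 10·log₁₀ N, so L₁ = 98.9 − 10·log₁₀(8) = 98.9 − 9.031.

90 dB SPL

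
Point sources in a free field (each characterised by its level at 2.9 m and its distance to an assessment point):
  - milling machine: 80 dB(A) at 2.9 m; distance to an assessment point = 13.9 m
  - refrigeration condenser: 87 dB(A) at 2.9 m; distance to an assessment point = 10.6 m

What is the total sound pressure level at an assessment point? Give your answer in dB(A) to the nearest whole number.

Apply inverse-square spreading to bring every level to the receiver, then sum 10^(L/10).
milling machine: 80 − 20·log₁₀(13.9/2.9) = 80 − 13.61 = 66.39 dB(A).
refrigeration condenser: 87 − 20·log₁₀(10.6/2.9) = 87 − 11.26 = 75.74 dB(A).
Σ 10^(L/10) = 4.187e+07 → L_total = 10·log₁₀(4.187e+07) = 76.22 dB(A).

76 dB(A)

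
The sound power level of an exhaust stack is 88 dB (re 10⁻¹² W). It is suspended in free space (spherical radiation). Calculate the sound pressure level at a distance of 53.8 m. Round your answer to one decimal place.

42.4 dB

Free-field spherical radiation: L_p = L_w − 10·log₁₀(4π·r²), r = 53.8 m.
4π·r² = 3.637e+04 m², 10·log₁₀ of that is 45.608 dB.
L_p = 88 − 45.608 = 42.39 dB.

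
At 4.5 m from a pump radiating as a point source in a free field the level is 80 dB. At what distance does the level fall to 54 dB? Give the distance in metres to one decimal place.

89.8 m

For a point source L₁ − L₂ = 20·log₁₀(r₂/r₁), so r₂ = r₁·10^((L₁−L₂)/20).
r₂ = 4.5·10^((80−54)/20) = 4.5·10^(26.0/20) = 89.79 m.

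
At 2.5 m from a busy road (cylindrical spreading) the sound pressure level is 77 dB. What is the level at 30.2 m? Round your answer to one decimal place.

Line-source attenuation: ΔL = 10·log₁₀(r₂/r₁) = 10·log₁₀(30.2/2.5) = 10.821 dB.
L₂ = 77 − 10·log₁₀(30.2/2.5) = 77 − 10.821 = 66.18 dB.

66.2 dB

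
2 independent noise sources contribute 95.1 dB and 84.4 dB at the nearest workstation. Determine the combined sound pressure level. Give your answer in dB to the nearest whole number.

For uncorrelated sources the intensities add, so convert each level to linear form, sum, and take 10·log₁₀ of the total.
Σ 10^(L/10) = 10^(95.1/10) + 10^(84.4/10) = 3.511e+09.
L_total = 10·log₁₀(3.511e+09) = 95.45 dB.

95 dB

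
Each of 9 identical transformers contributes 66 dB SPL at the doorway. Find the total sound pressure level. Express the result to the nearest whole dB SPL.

With 9 equal, uncorrelated contributions the intensity is 9× that of one unit, giving a rise of 10·log₁₀ 9.
L_total = 66 + 10·log₁₀(9) = 66 + 9.542 = 75.54 dB SPL.

76 dB SPL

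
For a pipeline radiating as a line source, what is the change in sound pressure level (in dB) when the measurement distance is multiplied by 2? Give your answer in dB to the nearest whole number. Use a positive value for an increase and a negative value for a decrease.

A line source loses 3 dB per doubling of distance; generally ΔL = −10·log₁₀(r₂/r₁).
ΔL = −10·log₁₀(2) = -3.01 dB.

-3 dB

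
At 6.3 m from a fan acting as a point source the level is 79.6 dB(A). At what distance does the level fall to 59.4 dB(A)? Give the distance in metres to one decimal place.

64.5 m

Point-source spreading drops the level by 20·log₁₀(r₂/r₁); inverting, r₂/r₁ = 10^(ΔL/20).
r₂ = 6.3·10^((79.6−59.4)/20) = 6.3·10^(20.2/20) = 64.47 m.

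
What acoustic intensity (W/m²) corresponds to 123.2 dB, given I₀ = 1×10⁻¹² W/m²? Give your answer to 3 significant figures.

2.09 W/m²

L = 10·log₁₀(I/I₀) ⇒ I = I₀·10^(L/10) = 10⁻¹² × 10^12.32.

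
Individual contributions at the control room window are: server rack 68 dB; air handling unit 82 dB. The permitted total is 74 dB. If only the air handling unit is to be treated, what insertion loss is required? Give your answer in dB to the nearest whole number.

9 dB

Fixed contribution from the other source: Σ 10^(L/10) = 10^(68/10) = 6.310e+06 (68.00 dB).
The limit corresponds to 10^(74/10) = 2.512e+07; subtracting the fixed part leaves 1.881e+07 for the air handling unit, i.e. 72.74 dB.
So the air handling unit must be reduced from 82 to 72.74 dB: IL = 9.26 dB.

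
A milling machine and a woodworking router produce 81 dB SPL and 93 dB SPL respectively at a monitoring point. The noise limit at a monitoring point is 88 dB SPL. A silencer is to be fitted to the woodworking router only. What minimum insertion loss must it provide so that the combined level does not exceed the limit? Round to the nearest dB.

Everything except the woodworking router sums to 10^(81/10) = 1.259e+08 in linear terms, 81.00 dB SPL.
To meet 88 dB SPL overall, the treated woodworking router may contribute at most 10^(88/10) − 1.259e+08 = 5.051e+08, i.e. 87.03 dB SPL.
So the woodworking router must be reduced from 93 to 87.03 dB SPL: IL = 5.97 dB.

6 dB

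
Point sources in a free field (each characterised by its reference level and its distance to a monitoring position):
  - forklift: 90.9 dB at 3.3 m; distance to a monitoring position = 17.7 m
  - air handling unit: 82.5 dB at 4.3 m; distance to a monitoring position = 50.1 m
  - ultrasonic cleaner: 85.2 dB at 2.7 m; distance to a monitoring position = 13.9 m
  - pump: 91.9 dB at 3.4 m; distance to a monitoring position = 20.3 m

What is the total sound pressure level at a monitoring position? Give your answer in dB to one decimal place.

Propagate each source to the receiver with L = L_ref − 20·log₁₀(r/r_ref), then add intensities.
forklift: 90.9 − 20·log₁₀(17.7/3.3) = 90.9 − 14.59 = 76.31 dB.
air handling unit: 82.5 − 20·log₁₀(50.1/4.3) = 82.5 − 21.33 = 61.17 dB.
ultrasonic cleaner: 85.2 − 20·log₁₀(13.9/2.7) = 85.2 − 14.23 = 70.97 dB.
pump: 91.9 − 20·log₁₀(20.3/3.4) = 91.9 − 15.52 = 76.38 dB.
Σ 10^(L/10) = 1.000e+08 → L_total = 10·log₁₀(1.000e+08) = 80.00 dB.

80.0 dB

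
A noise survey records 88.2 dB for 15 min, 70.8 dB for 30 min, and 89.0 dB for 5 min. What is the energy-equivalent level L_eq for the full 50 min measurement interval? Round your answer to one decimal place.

84.5 dB

The energy average is taken in the linear domain: L_eq = 10·log₁₀[(Σ tᵢ·10^(Lᵢ/10))/T], T = 50 min.
Σ tᵢ·10^(Lᵢ/10) = 15·10^(88.2/10) + 30·10^(70.8/10) + 5·10^(89.0/10) = 1.424e+10.
L_eq = 10·log₁₀(1.424e+10/50) = 84.55 dB.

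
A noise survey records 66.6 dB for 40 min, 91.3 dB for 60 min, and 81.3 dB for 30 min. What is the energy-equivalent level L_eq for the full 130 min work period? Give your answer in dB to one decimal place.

88.2 dB

L_eq = 10·log₁₀[(1/T)·Σ tᵢ·10^(Lᵢ/10)] with T = 130 min.
Σ tᵢ·10^(Lᵢ/10) = 40·10^(66.6/10) + 60·10^(91.3/10) + 30·10^(81.3/10) = 8.517e+10.
L_eq = 10·log₁₀(8.517e+10/130) = 88.16 dB.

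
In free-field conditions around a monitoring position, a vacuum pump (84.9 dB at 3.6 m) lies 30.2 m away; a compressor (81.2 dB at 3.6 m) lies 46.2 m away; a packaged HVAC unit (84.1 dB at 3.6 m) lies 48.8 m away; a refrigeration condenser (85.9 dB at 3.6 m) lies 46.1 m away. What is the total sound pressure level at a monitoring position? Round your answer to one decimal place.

69.5 dB

First find each source's level at the receiver (point-source: −20·log₁₀(r/r_ref)), then combine on an intensity basis.
vacuum pump: 84.9 − 20·log₁₀(30.2/3.6) = 84.9 − 18.47 = 66.43 dB.
compressor: 81.2 − 20·log₁₀(46.2/3.6) = 81.2 − 22.17 = 59.03 dB.
packaged HVAC unit: 84.1 − 20·log₁₀(48.8/3.6) = 84.1 − 22.64 = 61.46 dB.
refrigeration condenser: 85.9 − 20·log₁₀(46.1/3.6) = 85.9 − 22.15 = 63.75 dB.
Σ 10^(L/10) = 8.963e+06 → L_total = 10·log₁₀(8.963e+06) = 69.52 dB.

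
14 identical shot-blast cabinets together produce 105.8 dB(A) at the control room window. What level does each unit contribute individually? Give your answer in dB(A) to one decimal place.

For N identical incoherent sources L_total = L₁ + 10·log₁₀ N, so L₁ = 105.8 − 10·log₁₀(14) = 105.8 − 11.461.

94.3 dB(A)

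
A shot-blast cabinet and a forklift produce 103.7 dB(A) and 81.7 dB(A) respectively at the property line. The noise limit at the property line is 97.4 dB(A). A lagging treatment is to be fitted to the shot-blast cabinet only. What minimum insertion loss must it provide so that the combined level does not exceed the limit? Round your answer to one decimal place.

6.4 dB

Everything except the shot-blast cabinet sums to 10^(81.7/10) = 1.479e+08 in linear terms, 81.70 dB(A).
To meet 97.4 dB(A) overall, the treated shot-blast cabinet may contribute at most 10^(97.4/10) − 1.479e+08 = 5.347e+09, i.e. 97.28 dB(A).
So the shot-blast cabinet must be reduced from 103.7 to 97.28 dB(A): IL = 6.42 dB.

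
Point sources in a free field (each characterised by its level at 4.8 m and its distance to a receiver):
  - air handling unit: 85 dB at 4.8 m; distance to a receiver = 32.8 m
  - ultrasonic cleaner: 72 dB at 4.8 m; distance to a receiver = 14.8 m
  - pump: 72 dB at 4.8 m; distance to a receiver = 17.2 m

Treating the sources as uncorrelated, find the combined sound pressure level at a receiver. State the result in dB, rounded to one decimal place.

69.9 dB

Apply inverse-square spreading to bring every level to the receiver, then sum 10^(L/10).
air handling unit: 85 − 20·log₁₀(32.8/4.8) = 85 − 16.69 = 68.31 dB.
ultrasonic cleaner: 72 − 20·log₁₀(14.8/4.8) = 72 − 9.78 = 62.22 dB.
pump: 72 − 20·log₁₀(17.2/4.8) = 72 − 11.09 = 60.91 dB.
Σ 10^(L/10) = 9.674e+06 → L_total = 10·log₁₀(9.674e+06) = 69.86 dB.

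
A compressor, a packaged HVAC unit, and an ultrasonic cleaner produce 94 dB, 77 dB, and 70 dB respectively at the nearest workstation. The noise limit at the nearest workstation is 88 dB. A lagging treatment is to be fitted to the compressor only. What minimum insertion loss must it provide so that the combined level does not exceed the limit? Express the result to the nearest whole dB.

Everything except the compressor sums to 10^(77/10) + 10^(70/10) = 6.012e+07 in linear terms, 77.79 dB.
To meet 88 dB overall, the treated compressor may contribute at most 10^(88/10) − 6.012e+07 = 5.708e+08, i.e. 87.57 dB.
So the compressor must be reduced from 94 to 87.57 dB: IL = 6.43 dB.

6 dB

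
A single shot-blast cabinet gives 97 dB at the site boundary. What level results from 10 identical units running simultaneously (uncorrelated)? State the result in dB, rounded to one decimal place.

107.0 dB

N identical incoherent sources raise the level by 10·log₁₀ N.
L_total = 97 + 10·log₁₀(10) = 97 + 10.000 = 107.00 dB.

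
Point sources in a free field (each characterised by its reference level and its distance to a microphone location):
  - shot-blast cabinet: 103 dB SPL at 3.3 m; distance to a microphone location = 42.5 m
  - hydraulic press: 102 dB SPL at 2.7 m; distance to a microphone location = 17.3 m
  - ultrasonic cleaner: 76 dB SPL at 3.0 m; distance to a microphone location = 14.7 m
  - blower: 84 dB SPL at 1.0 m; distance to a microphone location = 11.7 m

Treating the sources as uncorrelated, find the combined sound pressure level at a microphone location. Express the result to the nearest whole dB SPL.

Propagate each source to the receiver with L = L_ref − 20·log₁₀(r/r_ref), then add intensities.
shot-blast cabinet: 103 − 20·log₁₀(42.5/3.3) = 103 − 22.20 = 80.80 dB SPL.
hydraulic press: 102 − 20·log₁₀(17.3/2.7) = 102 − 16.13 = 85.87 dB SPL.
ultrasonic cleaner: 76 − 20·log₁₀(14.7/3.0) = 76 − 13.80 = 62.20 dB SPL.
blower: 84 − 20·log₁₀(11.7/1.0) = 84 − 21.36 = 62.64 dB SPL.
Σ 10^(L/10) = 5.098e+08 → L_total = 10·log₁₀(5.098e+08) = 87.07 dB SPL.

87 dB SPL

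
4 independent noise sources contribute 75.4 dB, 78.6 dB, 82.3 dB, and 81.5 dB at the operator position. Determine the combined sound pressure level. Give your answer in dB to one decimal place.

86.2 dB

For uncorrelated sources the intensities add, so convert each level to linear form, sum, and take 10·log₁₀ of the total.
Σ 10^(L/10) = 10^(75.4/10) + 10^(78.6/10) + 10^(82.3/10) + 10^(81.5/10) = 4.182e+08.
L_total = 10·log₁₀(4.182e+08) = 86.21 dB.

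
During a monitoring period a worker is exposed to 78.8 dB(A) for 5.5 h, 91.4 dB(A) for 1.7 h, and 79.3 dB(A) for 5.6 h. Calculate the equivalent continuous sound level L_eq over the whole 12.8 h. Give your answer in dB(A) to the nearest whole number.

Weight each interval's intensity by its duration and average over T = 12.8 h:
Σ tᵢ·10^(Lᵢ/10) = 5.5·10^(78.8/10) + 1.7·10^(91.4/10) + 5.6·10^(79.3/10) = 3.241e+09.
L_eq = 10·log₁₀(3.241e+09/12.8) = 84.03 dB(A).

84 dB(A)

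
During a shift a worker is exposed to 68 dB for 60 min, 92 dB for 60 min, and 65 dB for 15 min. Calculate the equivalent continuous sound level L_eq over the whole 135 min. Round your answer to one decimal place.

88.5 dB

The energy average is taken in the linear domain: L_eq = 10·log₁₀[(Σ tᵢ·10^(Lᵢ/10))/T], T = 135 min.
Σ tᵢ·10^(Lᵢ/10) = 60·10^(68/10) + 60·10^(92/10) + 15·10^(65/10) = 9.552e+10.
L_eq = 10·log₁₀(9.552e+10/135) = 88.50 dB.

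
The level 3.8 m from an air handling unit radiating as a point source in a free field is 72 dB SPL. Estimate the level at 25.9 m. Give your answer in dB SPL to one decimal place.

Spherical spreading from a point source gives a 20·log₁₀(r₂/r₁) drop.
L₂ = 72 − 20·log₁₀(25.9/3.8) = 72 − 16.670 = 55.33 dB SPL.

55.3 dB SPL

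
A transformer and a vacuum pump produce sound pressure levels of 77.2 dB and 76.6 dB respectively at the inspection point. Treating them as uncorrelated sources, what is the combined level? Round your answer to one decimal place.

For uncorrelated sources the intensities add, so convert each level to linear form, sum, and take 10·log₁₀ of the total.
Σ 10^(L/10) = 10^(77.2/10) + 10^(76.6/10) = 9.819e+07.
L_total = 10·log₁₀(9.819e+07) = 79.92 dB.

79.9 dB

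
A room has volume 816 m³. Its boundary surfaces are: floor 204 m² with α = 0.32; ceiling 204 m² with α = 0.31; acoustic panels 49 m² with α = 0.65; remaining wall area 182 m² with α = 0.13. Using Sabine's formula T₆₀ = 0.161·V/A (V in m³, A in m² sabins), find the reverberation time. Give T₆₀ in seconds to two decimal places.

Total absorption A = 204·0.32 + 204·0.31 + 49·0.65 + 182·0.13 = 184.03 m² sabins.
T₆₀ = 0.161 × 816 / 184.03 = 0.714 s.

0.71 s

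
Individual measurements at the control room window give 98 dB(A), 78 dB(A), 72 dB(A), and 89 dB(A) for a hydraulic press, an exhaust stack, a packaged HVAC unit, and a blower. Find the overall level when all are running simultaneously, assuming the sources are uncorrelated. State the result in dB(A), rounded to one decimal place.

98.6 dB(A)

For uncorrelated sources the intensities add, so convert each level to linear form, sum, and take 10·log₁₀ of the total.
Σ 10^(L/10) = 10^(98/10) + 10^(78/10) + 10^(72/10) + 10^(89/10) = 7.183e+09.
L_total = 10·log₁₀(7.183e+09) = 98.56 dB(A).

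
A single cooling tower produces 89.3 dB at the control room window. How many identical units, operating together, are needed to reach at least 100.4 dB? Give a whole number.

N identical sources give L₁ + 10·log₁₀ N, so require 10·log₁₀ N ≥ 100.4 − 89.3 = 11.1 dB.
N ≥ 10^(11.1/10) = 12.882, so N = 13.

13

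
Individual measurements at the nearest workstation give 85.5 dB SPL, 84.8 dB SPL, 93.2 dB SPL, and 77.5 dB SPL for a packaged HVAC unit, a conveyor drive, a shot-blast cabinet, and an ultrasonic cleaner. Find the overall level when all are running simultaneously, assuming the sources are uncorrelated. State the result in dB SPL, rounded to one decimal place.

For uncorrelated sources the intensities add, so convert each level to linear form, sum, and take 10·log₁₀ of the total.
Σ 10^(L/10) = 10^(85.5/10) + 10^(84.8/10) + 10^(93.2/10) + 10^(77.5/10) = 2.802e+09.
L_total = 10·log₁₀(2.802e+09) = 94.48 dB SPL.

94.5 dB SPL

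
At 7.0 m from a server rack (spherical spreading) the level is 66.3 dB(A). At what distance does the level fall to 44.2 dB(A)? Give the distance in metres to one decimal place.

For a point source L₁ − L₂ = 20·log₁₀(r₂/r₁), so r₂ = r₁·10^((L₁−L₂)/20).
r₂ = 7.0·10^((66.3−44.2)/20) = 7.0·10^(22.1/20) = 89.15 m.

89.1 m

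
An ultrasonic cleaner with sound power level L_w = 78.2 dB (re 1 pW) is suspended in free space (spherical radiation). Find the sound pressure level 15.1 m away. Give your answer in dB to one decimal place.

Free-field spherical radiation: L_p = L_w − 10·log₁₀(4π·r²), r = 15.1 m.
4π·r² = 2865 m², 10·log₁₀ of that is 34.572 dB.
L_p = 78.2 − 34.572 = 43.63 dB.

43.6 dB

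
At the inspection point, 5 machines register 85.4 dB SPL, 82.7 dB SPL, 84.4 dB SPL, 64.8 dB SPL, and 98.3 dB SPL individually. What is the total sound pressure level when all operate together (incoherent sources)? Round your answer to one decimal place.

98.8 dB SPL

For uncorrelated sources the intensities add, so convert each level to linear form, sum, and take 10·log₁₀ of the total.
Σ 10^(L/10) = 10^(85.4/10) + 10^(82.7/10) + 10^(84.4/10) + 10^(64.8/10) + 10^(98.3/10) = 7.572e+09.
L_total = 10·log₁₀(7.572e+09) = 98.79 dB SPL.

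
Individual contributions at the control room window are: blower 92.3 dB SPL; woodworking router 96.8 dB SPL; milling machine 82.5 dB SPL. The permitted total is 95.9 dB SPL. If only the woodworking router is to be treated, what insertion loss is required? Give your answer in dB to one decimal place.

3.8 dB

Fixed contribution from the other sources: Σ 10^(L/10) = 10^(92.3/10) + 10^(82.5/10) = 1.876e+09 (92.73 dB SPL).
The limit corresponds to 10^(95.9/10) = 3.890e+09; subtracting the fixed part leaves 2.014e+09 for the woodworking router, i.e. 93.04 dB SPL.
Required insertion loss = 96.8 − 93.04 = 3.76 dB.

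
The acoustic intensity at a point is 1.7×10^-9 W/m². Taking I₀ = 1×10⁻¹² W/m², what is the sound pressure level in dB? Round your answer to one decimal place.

I/I₀ = 1.7×10^-9/10⁻¹² = 1.7×10^3, and L = 10·log₁₀(I/I₀).
L = 10·(0.2304 + 3) = 32.30 dB.

32.3 dB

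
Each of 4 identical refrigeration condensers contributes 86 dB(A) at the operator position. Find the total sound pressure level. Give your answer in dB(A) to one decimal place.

92.0 dB(A)

N identical incoherent sources raise the level by 10·log₁₀ N.
L_total = 86 + 10·log₁₀(4) = 86 + 6.021 = 92.02 dB(A).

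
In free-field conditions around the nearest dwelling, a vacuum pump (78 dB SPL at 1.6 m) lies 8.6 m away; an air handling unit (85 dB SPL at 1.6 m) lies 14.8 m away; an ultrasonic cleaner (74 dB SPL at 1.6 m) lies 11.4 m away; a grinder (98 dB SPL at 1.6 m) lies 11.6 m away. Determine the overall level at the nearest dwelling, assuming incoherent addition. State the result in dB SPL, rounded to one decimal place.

81.0 dB SPL

Propagate each source to the receiver with L = L_ref − 20·log₁₀(r/r_ref), then add intensities.
vacuum pump: 78 − 20·log₁₀(8.6/1.6) = 78 − 14.61 = 63.39 dB SPL.
air handling unit: 85 − 20·log₁₀(14.8/1.6) = 85 − 19.32 = 65.68 dB SPL.
ultrasonic cleaner: 74 − 20·log₁₀(11.4/1.6) = 74 − 17.06 = 56.94 dB SPL.
grinder: 98 − 20·log₁₀(11.6/1.6) = 98 − 17.21 = 80.79 dB SPL.
Σ 10^(L/10) = 1.264e+08 → L_total = 10·log₁₀(1.264e+08) = 81.02 dB SPL.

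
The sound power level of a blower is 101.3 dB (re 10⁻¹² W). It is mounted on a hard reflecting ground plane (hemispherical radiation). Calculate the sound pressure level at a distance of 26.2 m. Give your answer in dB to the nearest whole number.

65 dB

L_p = L_w − 10·log₁₀(2π·r²) with r = 26.2 m.
2π·r² = 4313 m², 10·log₁₀ of that is 36.348 dB.
L_p = 101.3 − 36.348 = 64.95 dB.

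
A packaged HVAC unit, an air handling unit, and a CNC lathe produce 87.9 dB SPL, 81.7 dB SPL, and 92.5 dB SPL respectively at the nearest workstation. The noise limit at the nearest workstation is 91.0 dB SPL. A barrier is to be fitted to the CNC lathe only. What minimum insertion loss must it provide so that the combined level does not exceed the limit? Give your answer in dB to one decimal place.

The untreated sources together contribute 10^(87.9/10) + 10^(81.7/10) = 7.645e+08, i.e. 88.83 dB SPL.
The limit corresponds to 10^(91.0/10) = 1.259e+09; subtracting the fixed part leaves 4.944e+08 for the CNC lathe, i.e. 86.94 dB SPL.
So the CNC lathe must be reduced from 92.5 to 86.94 dB SPL: IL = 5.56 dB.

5.6 dB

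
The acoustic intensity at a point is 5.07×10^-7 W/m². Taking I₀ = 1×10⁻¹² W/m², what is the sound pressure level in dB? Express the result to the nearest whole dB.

57 dB

L = 10·log₁₀(I/I₀) = 10·log₁₀(5.07×10^-7/10⁻¹²) = 10·log₁₀(5.07×10^5).
L = 10·(0.7050 + 5) = 57.05 dB.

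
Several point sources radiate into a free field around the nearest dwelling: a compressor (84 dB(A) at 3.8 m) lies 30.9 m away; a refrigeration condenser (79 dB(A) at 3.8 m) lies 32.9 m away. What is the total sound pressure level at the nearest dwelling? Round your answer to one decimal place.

Propagate each source to the receiver with L = L_ref − 20·log₁₀(r/r_ref), then add intensities.
compressor: 84 − 20·log₁₀(30.9/3.8) = 84 − 18.20 = 65.80 dB(A).
refrigeration condenser: 79 − 20·log₁₀(32.9/3.8) = 79 − 18.75 = 60.25 dB(A).
Σ 10^(L/10) = 4.859e+06 → L_total = 10·log₁₀(4.859e+06) = 66.87 dB(A).

66.9 dB(A)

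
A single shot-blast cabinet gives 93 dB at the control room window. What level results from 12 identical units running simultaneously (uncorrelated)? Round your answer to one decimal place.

N identical incoherent sources raise the level by 10·log₁₀ N.
L_total = 93 + 10·log₁₀(12) = 93 + 10.792 = 103.79 dB.

103.8 dB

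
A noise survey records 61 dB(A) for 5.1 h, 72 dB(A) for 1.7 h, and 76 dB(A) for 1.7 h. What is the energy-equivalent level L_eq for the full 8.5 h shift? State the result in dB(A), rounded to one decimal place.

70.8 dB(A)

L_eq = 10·log₁₀[(1/T)·Σ tᵢ·10^(Lᵢ/10)] with T = 8.5 h.
Σ tᵢ·10^(Lᵢ/10) = 5.1·10^(61/10) + 1.7·10^(72/10) + 1.7·10^(76/10) = 1.010e+08.
L_eq = 10·log₁₀(1.010e+08/8.5) = 70.75 dB(A).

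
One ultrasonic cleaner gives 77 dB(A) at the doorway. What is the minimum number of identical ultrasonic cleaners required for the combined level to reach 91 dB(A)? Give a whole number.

N identical sources give L₁ + 10·log₁₀ N, so require 10·log₁₀ N ≥ 91 − 77 = 14.0 dB.
N ≥ 10^(14.0/10) = 25.119, so N = 26.

26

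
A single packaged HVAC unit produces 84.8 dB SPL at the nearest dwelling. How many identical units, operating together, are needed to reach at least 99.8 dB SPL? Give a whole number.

32

Need L₁ + 10·log₁₀ N ≥ 99.8, i.e. log₁₀ N ≥ 1.50.
N ≥ 10^(15.0/10) = 31.623, so N = 32.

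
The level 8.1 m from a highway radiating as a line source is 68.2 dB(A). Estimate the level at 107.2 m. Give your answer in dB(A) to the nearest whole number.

57 dB(A)

Cylindrical spreading from a line source gives a 10·log₁₀(r₂/r₁) drop.
L₂ = 68.2 − 10·log₁₀(107.2/8.1) = 68.2 − 11.217 = 56.98 dB(A).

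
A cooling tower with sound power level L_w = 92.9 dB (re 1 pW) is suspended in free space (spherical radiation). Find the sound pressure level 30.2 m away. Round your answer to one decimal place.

The power spreads over a sphere of area 4π·r², so L_p = L_w − 10·log₁₀(4π·r²).
4π·r² = 1.146e+04 m², 10·log₁₀ of that is 40.592 dB.
L_p = 92.9 − 40.592 = 52.31 dB.

52.3 dB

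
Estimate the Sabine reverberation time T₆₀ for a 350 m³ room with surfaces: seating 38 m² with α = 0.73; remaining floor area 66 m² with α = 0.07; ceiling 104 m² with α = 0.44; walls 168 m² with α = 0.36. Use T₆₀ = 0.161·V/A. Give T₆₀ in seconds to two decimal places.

0.41 s

A = Σ Sᵢαᵢ = 38·0.73 + 66·0.07 + 104·0.44 + 168·0.36 = 138.60 m².
T₆₀ = 0.161 × 350 / 138.60 = 0.407 s.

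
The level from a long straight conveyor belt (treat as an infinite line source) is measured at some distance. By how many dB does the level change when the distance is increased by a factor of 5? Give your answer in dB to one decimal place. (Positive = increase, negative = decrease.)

With cylindrical spreading the level changes by −10·log₁₀(r₂/r₁).
ΔL = −10·log₁₀(5) = -6.99 dB.

-7.0 dB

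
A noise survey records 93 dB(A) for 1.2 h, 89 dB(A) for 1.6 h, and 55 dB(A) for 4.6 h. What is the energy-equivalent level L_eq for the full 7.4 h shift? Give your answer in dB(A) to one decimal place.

87.0 dB(A)

L_eq = 10·log₁₀[(1/T)·Σ tᵢ·10^(Lᵢ/10)] with T = 7.4 h.
Σ tᵢ·10^(Lᵢ/10) = 1.2·10^(93/10) + 1.6·10^(89/10) + 4.6·10^(55/10) = 3.667e+09.
L_eq = 10·log₁₀(3.667e+09/7.4) = 86.95 dB(A).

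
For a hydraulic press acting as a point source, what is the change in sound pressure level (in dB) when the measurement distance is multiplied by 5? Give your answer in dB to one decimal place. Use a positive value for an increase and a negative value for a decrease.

-14.0 dB

A point source loses 6 dB per doubling of distance; generally ΔL = −20·log₁₀(r₂/r₁).
ΔL = −20·log₁₀(5) = -13.98 dB.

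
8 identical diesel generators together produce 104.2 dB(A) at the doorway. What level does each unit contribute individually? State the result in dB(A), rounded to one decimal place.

8 equal contributions raise the level by 10·log₁₀ 8 = 9.031 dB, so each unit alone gives 104.2 − 9.031.

95.2 dB(A)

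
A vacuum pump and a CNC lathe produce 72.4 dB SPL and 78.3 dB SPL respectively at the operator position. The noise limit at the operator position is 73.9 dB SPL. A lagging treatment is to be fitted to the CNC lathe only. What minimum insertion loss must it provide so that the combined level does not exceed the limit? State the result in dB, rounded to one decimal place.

9.7 dB

Everything except the CNC lathe sums to 10^(72.4/10) = 1.738e+07 in linear terms, 72.40 dB SPL.
The limit corresponds to 10^(73.9/10) = 2.455e+07; subtracting the fixed part leaves 7.169e+06 for the CNC lathe, i.e. 68.55 dB SPL.
Required insertion loss = 78.3 − 68.55 = 9.75 dB.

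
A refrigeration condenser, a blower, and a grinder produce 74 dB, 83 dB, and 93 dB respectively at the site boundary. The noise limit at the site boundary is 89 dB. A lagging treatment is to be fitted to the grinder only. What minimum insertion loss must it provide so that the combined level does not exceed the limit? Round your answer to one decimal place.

5.4 dB

The untreated sources together contribute 10^(74/10) + 10^(83/10) = 2.246e+08, i.e. 83.51 dB.
To meet 89 dB overall, the treated grinder may contribute at most 10^(89/10) − 2.246e+08 = 5.697e+08, i.e. 87.56 dB.
So the grinder must be reduced from 93 to 87.56 dB: IL = 5.44 dB.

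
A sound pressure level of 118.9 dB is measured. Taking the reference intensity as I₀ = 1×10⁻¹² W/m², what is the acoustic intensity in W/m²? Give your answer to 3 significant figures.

0.776 W/m²

L = 10·log₁₀(I/I₀) ⇒ I = I₀·10^(L/10) = 10⁻¹² × 10^11.89.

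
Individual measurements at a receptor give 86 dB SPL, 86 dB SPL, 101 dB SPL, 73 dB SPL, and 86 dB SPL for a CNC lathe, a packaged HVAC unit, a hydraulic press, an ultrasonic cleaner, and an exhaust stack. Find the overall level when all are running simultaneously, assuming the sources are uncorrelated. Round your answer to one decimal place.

101.4 dB SPL

Incoherent sources combine by intensity addition: L_total = 10·log₁₀(Σ 10^(L_i/10)).
Σ 10^(L/10) = 10^(86/10) + 10^(86/10) + 10^(101/10) + 10^(73/10) + 10^(86/10) = 1.380e+10.
L_total = 10·log₁₀(1.380e+10) = 101.40 dB SPL.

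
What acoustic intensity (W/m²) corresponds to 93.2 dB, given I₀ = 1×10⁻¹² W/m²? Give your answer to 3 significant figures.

0.00209 W/m²

L = 10·log₁₀(I/I₀) ⇒ I = I₀·10^(L/10) = 10⁻¹² × 10^9.32.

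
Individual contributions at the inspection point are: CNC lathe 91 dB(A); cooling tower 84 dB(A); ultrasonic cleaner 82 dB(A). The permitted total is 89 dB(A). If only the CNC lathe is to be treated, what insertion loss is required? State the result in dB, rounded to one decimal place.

5.1 dB

Everything except the CNC lathe sums to 10^(84/10) + 10^(82/10) = 4.097e+08 in linear terms, 86.12 dB(A).
The limit corresponds to 10^(89/10) = 7.943e+08; subtracting the fixed part leaves 3.847e+08 for the CNC lathe, i.e. 85.85 dB(A).
Required insertion loss = 91 − 85.85 = 5.15 dB.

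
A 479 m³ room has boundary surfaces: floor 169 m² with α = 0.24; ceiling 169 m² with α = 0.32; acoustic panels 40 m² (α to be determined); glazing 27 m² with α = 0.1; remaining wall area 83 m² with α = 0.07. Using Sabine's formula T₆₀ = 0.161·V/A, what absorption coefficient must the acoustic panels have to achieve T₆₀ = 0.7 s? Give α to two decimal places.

0.18

Required total absorption A = 0.161·479/0.7 = 110.17 m².
Absorption from the other surfaces = 169·0.24 + 169·0.32 + 27·0.1 + 83·0.07 = 103.15 m², so the acoustic panels must supply 7.02 m² over 40 m².
α = 7.02/40 = 0.176.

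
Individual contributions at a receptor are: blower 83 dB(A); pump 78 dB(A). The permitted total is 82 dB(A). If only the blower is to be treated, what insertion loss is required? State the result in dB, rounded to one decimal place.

3.2 dB

The untreated sources together contribute 10^(78/10) = 6.310e+07, i.e. 78.00 dB(A).
To meet 82 dB(A) overall, the treated blower may contribute at most 10^(82/10) − 6.310e+07 = 9.539e+07, i.e. 79.80 dB(A).
Required insertion loss = 83 − 79.80 = 3.20 dB.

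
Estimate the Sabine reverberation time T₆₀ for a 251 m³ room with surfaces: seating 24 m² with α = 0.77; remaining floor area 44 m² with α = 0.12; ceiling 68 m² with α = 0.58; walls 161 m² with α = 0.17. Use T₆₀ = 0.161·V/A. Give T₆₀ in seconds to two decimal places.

Summing Sᵢαᵢ: 24·0.77 + 44·0.12 + 68·0.58 + 161·0.17 = 90.57 m².
T₆₀ = 0.161·V/A = 0.161·251/90.57 = 0.446 s.

0.45 s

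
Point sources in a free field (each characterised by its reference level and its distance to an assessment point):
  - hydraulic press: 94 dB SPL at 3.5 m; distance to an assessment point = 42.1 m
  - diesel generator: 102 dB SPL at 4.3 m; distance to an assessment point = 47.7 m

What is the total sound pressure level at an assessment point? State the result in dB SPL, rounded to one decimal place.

81.6 dB SPL

First find each source's level at the receiver (point-source: −20·log₁₀(r/r_ref)), then combine on an intensity basis.
hydraulic press: 94 − 20·log₁₀(42.1/3.5) = 94 − 21.60 = 72.40 dB SPL.
diesel generator: 102 − 20·log₁₀(47.7/4.3) = 102 − 20.90 = 81.10 dB SPL.
Σ 10^(L/10) = 1.462e+08 → L_total = 10·log₁₀(1.462e+08) = 81.65 dB SPL.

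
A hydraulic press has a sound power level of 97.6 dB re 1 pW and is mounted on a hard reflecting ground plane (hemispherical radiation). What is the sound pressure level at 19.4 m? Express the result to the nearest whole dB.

64 dB

L_p = L_w − 10·log₁₀(2π·r²) with r = 19.4 m.
2π·r² = 2365 m², 10·log₁₀ of that is 33.738 dB.
L_p = 97.6 − 33.738 = 63.86 dB.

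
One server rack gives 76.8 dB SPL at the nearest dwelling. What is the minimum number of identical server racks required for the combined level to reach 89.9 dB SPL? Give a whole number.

N identical sources give L₁ + 10·log₁₀ N, so require 10·log₁₀ N ≥ 89.9 − 76.8 = 13.1 dB.
N ≥ 10^(13.1/10) = 20.417, so N = 21.

21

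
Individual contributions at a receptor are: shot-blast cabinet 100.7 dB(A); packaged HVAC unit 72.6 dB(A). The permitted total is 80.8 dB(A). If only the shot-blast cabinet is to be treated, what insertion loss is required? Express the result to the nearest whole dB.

21 dB

Everything except the shot-blast cabinet sums to 10^(72.6/10) = 1.820e+07 in linear terms, 72.60 dB(A).
The limit corresponds to 10^(80.8/10) = 1.202e+08; subtracting the fixed part leaves 1.020e+08 for the shot-blast cabinet, i.e. 80.09 dB(A).
Required insertion loss = 100.7 − 80.09 = 20.61 dB.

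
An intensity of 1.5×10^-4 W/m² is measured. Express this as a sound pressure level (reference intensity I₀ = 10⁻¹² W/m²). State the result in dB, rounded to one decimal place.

81.8 dB

Dividing by I₀ shifts the exponent by 12: I/I₀ = 1.5×10^8.
L = 10·(0.1761 + 8) = 81.76 dB.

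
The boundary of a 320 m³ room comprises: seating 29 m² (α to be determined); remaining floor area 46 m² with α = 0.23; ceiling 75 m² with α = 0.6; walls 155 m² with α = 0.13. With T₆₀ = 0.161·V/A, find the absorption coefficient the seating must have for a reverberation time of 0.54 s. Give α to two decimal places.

0.68

A = 0.161·V/T₆₀ = 0.161·320/0.54 = 95.41 m² sabins.
Absorption from the other surfaces = 46·0.23 + 75·0.6 + 155·0.13 = 75.73 m², so the seating must supply 19.68 m² over 29 m².
α = 19.68/29 = 0.679.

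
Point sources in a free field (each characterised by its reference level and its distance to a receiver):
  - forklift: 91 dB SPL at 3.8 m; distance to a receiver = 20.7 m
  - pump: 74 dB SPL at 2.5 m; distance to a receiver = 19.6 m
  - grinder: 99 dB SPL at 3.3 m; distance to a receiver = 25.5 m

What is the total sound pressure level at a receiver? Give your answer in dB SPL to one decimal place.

82.5 dB SPL

Propagate each source to the receiver with L = L_ref − 20·log₁₀(r/r_ref), then add intensities.
forklift: 91 − 20·log₁₀(20.7/3.8) = 91 − 14.72 = 76.28 dB SPL.
pump: 74 − 20·log₁₀(19.6/2.5) = 74 − 17.89 = 56.11 dB SPL.
grinder: 99 − 20·log₁₀(25.5/3.3) = 99 − 17.76 = 81.24 dB SPL.
Σ 10^(L/10) = 1.759e+08 → L_total = 10·log₁₀(1.759e+08) = 82.45 dB SPL.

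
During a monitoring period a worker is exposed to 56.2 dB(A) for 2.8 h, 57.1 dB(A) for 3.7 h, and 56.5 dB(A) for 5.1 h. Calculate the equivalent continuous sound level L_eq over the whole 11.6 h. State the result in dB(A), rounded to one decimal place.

56.6 dB(A)

L_eq = 10·log₁₀[(1/T)·Σ tᵢ·10^(Lᵢ/10)] with T = 11.6 h.
Σ tᵢ·10^(Lᵢ/10) = 2.8·10^(56.2/10) + 3.7·10^(57.1/10) + 5.1·10^(56.5/10) = 5.343e+06.
L_eq = 10·log₁₀(5.343e+06/11.6) = 56.63 dB(A).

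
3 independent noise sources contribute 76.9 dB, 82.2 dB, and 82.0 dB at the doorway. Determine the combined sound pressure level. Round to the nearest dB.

86 dB

Incoherent sources combine by intensity addition: L_total = 10·log₁₀(Σ 10^(L_i/10)).
Σ 10^(L/10) = 10^(76.9/10) + 10^(82.2/10) + 10^(82.0/10) = 3.734e+08.
L_total = 10·log₁₀(3.734e+08) = 85.72 dB.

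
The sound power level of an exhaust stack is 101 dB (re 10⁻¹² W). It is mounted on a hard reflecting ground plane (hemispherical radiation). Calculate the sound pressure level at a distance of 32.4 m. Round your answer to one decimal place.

62.8 dB

The power spreads over a hemisphere of area 2π·r², so L_p = L_w − 10·log₁₀(2π·r²).
2π·r² = 6596 m², 10·log₁₀ of that is 38.193 dB.
L_p = 101 − 38.193 = 62.81 dB.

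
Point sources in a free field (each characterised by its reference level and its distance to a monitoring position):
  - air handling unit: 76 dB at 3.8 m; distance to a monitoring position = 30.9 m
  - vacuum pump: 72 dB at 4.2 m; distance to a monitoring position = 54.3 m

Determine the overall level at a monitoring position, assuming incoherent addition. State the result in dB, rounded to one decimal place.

First find each source's level at the receiver (point-source: −20·log₁₀(r/r_ref)), then combine on an intensity basis.
air handling unit: 76 − 20·log₁₀(30.9/3.8) = 76 − 18.20 = 57.80 dB.
vacuum pump: 72 − 20·log₁₀(54.3/4.2) = 72 − 22.23 = 49.77 dB.
Σ 10^(L/10) = 6.969e+05 → L_total = 10·log₁₀(6.969e+05) = 58.43 dB.

58.4 dB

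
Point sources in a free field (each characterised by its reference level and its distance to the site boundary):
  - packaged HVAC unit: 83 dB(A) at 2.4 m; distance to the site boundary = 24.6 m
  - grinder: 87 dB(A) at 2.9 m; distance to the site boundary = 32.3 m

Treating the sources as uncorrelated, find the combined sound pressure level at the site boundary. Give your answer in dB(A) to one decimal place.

Propagate each source to the receiver with L = L_ref − 20·log₁₀(r/r_ref), then add intensities.
packaged HVAC unit: 83 − 20·log₁₀(24.6/2.4) = 83 − 20.21 = 62.79 dB(A).
grinder: 87 − 20·log₁₀(32.3/2.9) = 87 − 20.94 = 66.06 dB(A).
Σ 10^(L/10) = 5.939e+06 → L_total = 10·log₁₀(5.939e+06) = 67.74 dB(A).

67.7 dB(A)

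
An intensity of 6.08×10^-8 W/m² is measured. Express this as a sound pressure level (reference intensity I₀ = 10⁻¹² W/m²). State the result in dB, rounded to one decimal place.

47.8 dB

I/I₀ = 6.08×10^-8/10⁻¹² = 6.08×10^4, and L = 10·log₁₀(I/I₀).
L = 10·(0.7839 + 4) = 47.84 dB.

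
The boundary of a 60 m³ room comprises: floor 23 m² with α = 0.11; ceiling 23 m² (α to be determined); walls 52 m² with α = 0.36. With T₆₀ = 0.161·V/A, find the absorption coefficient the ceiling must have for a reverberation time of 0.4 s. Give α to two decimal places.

0.13

Required total absorption A = 0.161·60/0.4 = 24.15 m².
Absorption from the other surfaces = 23·0.11 + 52·0.36 = 21.25 m², so the ceiling must supply 2.90 m² over 23 m².
α = 2.90/23 = 0.126.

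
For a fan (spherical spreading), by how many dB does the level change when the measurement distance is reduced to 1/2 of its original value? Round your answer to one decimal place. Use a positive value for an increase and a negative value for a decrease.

Point-source spreading: ΔL = −20·log₁₀(r₂/r₁).
ΔL = −20·log₁₀(0.5) = +6.02 dB.

+6.0 dB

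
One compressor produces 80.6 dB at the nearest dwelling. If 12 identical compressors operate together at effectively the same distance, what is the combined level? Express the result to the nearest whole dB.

With 12 equal, uncorrelated contributions the intensity is 12× that of one unit, giving a rise of 10·log₁₀ 12.
L_total = 80.6 + 10·log₁₀(12) = 80.6 + 10.792 = 91.39 dB.

91 dB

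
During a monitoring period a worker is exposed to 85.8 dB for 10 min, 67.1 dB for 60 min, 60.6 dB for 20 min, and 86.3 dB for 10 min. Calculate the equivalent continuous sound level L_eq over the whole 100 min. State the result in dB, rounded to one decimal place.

79.2 dB

Weight each interval's intensity by its duration and average over T = 100 min:
Σ tᵢ·10^(Lᵢ/10) = 10·10^(85.8/10) + 60·10^(67.1/10) + 20·10^(60.6/10) + 10·10^(86.3/10) = 8.398e+09.
L_eq = 10·log₁₀(8.398e+09/100) = 79.24 dB.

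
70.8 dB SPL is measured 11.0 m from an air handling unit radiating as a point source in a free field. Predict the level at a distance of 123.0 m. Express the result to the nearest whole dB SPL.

50 dB SPL

Spherical spreading from a point source gives a 20·log₁₀(r₂/r₁) drop.
L₂ = 70.8 − 20·log₁₀(123.0/11.0) = 70.8 − 20.970 = 49.83 dB SPL.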